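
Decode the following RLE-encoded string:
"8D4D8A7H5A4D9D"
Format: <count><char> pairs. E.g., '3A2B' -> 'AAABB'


Expanding each <count><char> pair:
  8D -> 'DDDDDDDD'
  4D -> 'DDDD'
  8A -> 'AAAAAAAA'
  7H -> 'HHHHHHH'
  5A -> 'AAAAA'
  4D -> 'DDDD'
  9D -> 'DDDDDDDDD'

Decoded = DDDDDDDDDDDDAAAAAAAAHHHHHHHAAAAADDDDDDDDDDDDD


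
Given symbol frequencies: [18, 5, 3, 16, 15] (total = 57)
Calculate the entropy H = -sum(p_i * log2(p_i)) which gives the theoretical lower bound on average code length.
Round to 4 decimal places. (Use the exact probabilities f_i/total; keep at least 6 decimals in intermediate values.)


Per-symbol terms -p_i * log2(p_i) with p_i = f_i/57:
  p = 18/57 = 0.315789: log2(p) = -1.662965, -p*log2(p) = 0.525147
  p = 5/57 = 0.087719: log2(p) = -3.510962, -p*log2(p) = 0.307979
  p = 3/57 = 0.052632: log2(p) = -4.247928, -p*log2(p) = 0.223575
  p = 16/57 = 0.280702: log2(p) = -1.832890, -p*log2(p) = 0.514495
  p = 15/57 = 0.263158: log2(p) = -1.925999, -p*log2(p) = 0.506842
H = 0.525147 + 0.307979 + 0.223575 + 0.514495 + 0.506842 = 2.078038

H = 2.078 bits/symbol


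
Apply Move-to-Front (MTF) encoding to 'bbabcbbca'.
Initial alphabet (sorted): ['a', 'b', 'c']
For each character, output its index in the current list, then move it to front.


MTF encoding:
'b': index 1 in ['a', 'b', 'c'] -> ['b', 'a', 'c']
'b': index 0 in ['b', 'a', 'c'] -> ['b', 'a', 'c']
'a': index 1 in ['b', 'a', 'c'] -> ['a', 'b', 'c']
'b': index 1 in ['a', 'b', 'c'] -> ['b', 'a', 'c']
'c': index 2 in ['b', 'a', 'c'] -> ['c', 'b', 'a']
'b': index 1 in ['c', 'b', 'a'] -> ['b', 'c', 'a']
'b': index 0 in ['b', 'c', 'a'] -> ['b', 'c', 'a']
'c': index 1 in ['b', 'c', 'a'] -> ['c', 'b', 'a']
'a': index 2 in ['c', 'b', 'a'] -> ['a', 'c', 'b']


Output: [1, 0, 1, 1, 2, 1, 0, 1, 2]


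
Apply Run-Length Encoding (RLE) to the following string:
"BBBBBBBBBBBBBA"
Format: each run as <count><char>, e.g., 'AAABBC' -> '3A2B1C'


Scanning runs left to right:
  i=0: run of 'B' x 13 -> '13B'
  i=13: run of 'A' x 1 -> '1A'

RLE = 13B1A


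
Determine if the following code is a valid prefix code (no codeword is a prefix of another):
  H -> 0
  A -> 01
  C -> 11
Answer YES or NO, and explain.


Checking each pair (does one codeword prefix another?):
  H='0' vs A='01': prefix -- VIOLATION

NO -- this is NOT a valid prefix code. H (0) is a prefix of A (01).


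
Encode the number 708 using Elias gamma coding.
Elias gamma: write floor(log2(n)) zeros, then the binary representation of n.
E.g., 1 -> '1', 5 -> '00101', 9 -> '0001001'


num_bits = floor(log2(708)) + 1 = 10
leading_zeros = num_bits - 1 = 9
binary(708) = 1011000100

Elias gamma(708) = '000000000' + '1011000100' = 0000000001011000100 (19 bits)


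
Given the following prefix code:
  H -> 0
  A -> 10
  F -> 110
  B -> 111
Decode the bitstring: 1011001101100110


Decoding step by step:
Bits 10 -> A
Bits 110 -> F
Bits 0 -> H
Bits 110 -> F
Bits 110 -> F
Bits 0 -> H
Bits 110 -> F


Decoded message: AFHFFHF


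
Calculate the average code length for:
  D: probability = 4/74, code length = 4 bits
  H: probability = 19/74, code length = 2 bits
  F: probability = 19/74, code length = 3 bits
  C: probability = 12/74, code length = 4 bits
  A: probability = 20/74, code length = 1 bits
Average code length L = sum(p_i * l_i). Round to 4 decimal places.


Weighted contributions p_i * l_i:
  D: (4/74) * 4 = 16/74
  H: (19/74) * 2 = 38/74
  F: (19/74) * 3 = 57/74
  C: (12/74) * 4 = 48/74
  A: (20/74) * 1 = 20/74
Sum = (16 + 38 + 57 + 48 + 20)/74 = 179/74

L = 179/74 = 2.4189 bits/symbol


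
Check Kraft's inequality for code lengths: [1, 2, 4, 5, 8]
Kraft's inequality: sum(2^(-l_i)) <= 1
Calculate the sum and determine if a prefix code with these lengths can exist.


Sum = 2^(-1) + 2^(-2) + 2^(-4) + 2^(-5) + 2^(-8)
    = 0.5 + 0.25 + 0.0625 + 0.03125 + 0.00390625
    = 217/256 = 0.84765625
Since 0.84765625 <= 1, Kraft's inequality IS satisfied.
A prefix code with these lengths CAN exist.

Kraft sum = 0.84765625. Satisfied.


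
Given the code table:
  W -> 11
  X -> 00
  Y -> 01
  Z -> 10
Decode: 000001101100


Decoding:
00 -> X
00 -> X
01 -> Y
10 -> Z
11 -> W
00 -> X


Result: XXYZWX


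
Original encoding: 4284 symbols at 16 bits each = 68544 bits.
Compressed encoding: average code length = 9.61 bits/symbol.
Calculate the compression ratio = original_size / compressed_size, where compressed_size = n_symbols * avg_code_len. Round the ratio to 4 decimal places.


original_size = n_symbols * orig_bits = 4284 * 16 = 68544 bits
compressed_size = n_symbols * avg_code_len = 4284 * 9.61 = 41169.24 bits
ratio = original_size / compressed_size = 68544 / 41169.24 = 1.6649

Compression ratio = 1.6649


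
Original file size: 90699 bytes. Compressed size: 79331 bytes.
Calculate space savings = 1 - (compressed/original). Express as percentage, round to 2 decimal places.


ratio = compressed/original = 79331/90699 = 0.874662
savings = 1 - ratio = 1 - 0.874662 = 0.125338
as a percentage: 0.125338 * 100 = 12.53%

Space savings = 1 - 79331/90699 = 12.53%


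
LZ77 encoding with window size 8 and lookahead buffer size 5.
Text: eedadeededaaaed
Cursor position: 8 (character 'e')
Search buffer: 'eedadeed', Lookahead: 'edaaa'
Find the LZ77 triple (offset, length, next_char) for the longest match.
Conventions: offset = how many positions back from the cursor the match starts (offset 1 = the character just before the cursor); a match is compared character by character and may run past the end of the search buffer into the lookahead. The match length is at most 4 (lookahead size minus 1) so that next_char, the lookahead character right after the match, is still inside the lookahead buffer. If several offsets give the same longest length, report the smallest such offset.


Try each offset into the search buffer:
  offset=1 (pos 7, char 'd'): match length 0
  offset=2 (pos 6, char 'e'): match length 2
  offset=3 (pos 5, char 'e'): match length 1
  offset=4 (pos 4, char 'd'): match length 0
  offset=5 (pos 3, char 'a'): match length 0
  offset=6 (pos 2, char 'd'): match length 0
  offset=7 (pos 1, char 'e'): match length 3
  offset=8 (pos 0, char 'e'): match length 1
Longest match has length 3 at offset 7.
next_char = character at position 8 + 3 = 11 -> 'a'

Best match: offset=7, length=3 (matching 'eda' starting at position 1)
LZ77 triple: (7, 3, 'a')


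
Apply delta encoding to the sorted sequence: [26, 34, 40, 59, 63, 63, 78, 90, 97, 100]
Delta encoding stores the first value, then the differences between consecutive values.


First value: 26
Deltas:
  34 - 26 = 8
  40 - 34 = 6
  59 - 40 = 19
  63 - 59 = 4
  63 - 63 = 0
  78 - 63 = 15
  90 - 78 = 12
  97 - 90 = 7
  100 - 97 = 3


Delta encoded: [26, 8, 6, 19, 4, 0, 15, 12, 7, 3]


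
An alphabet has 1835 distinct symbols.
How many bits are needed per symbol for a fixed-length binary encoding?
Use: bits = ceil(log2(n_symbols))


log2(1835) = 10.8416
Bracket: 2^10 = 1024 < 1835 <= 2^11 = 2048
So ceil(log2(1835)) = 11

bits = ceil(log2(1835)) = ceil(10.8416) = 11 bits


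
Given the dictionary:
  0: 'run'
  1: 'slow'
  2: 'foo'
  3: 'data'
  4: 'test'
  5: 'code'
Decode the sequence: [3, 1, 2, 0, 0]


Look up each index in the dictionary:
  3 -> 'data'
  1 -> 'slow'
  2 -> 'foo'
  0 -> 'run'
  0 -> 'run'

Decoded: "data slow foo run run"


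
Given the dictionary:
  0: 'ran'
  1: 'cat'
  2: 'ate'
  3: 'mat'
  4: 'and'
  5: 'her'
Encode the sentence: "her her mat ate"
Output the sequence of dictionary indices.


Look up each word in the dictionary:
  'her' -> 5
  'her' -> 5
  'mat' -> 3
  'ate' -> 2

Encoded: [5, 5, 3, 2]


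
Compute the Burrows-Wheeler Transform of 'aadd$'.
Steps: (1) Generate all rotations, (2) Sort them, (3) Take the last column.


Rotations (sorted):
  0: $aadd -> last char: d
  1: aadd$ -> last char: $
  2: add$a -> last char: a
  3: d$aad -> last char: d
  4: dd$aa -> last char: a


BWT = d$ada


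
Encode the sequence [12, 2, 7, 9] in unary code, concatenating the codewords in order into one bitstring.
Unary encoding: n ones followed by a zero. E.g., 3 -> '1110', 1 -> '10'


Encode each number as n ones followed by a terminating 0:
  12 -> 1111111111110 (13 bits)
  2 -> 110 (3 bits)
  7 -> 11111110 (8 bits)
  9 -> 1111111110 (10 bits)
Total length = 13 + 3 + 8 + 10 = 34 bits.

Unary([12, 2, 7, 9]) = 1111111111110110111111101111111110 (34 bits)


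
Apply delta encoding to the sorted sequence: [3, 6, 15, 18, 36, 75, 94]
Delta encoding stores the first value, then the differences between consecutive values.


First value: 3
Deltas:
  6 - 3 = 3
  15 - 6 = 9
  18 - 15 = 3
  36 - 18 = 18
  75 - 36 = 39
  94 - 75 = 19


Delta encoded: [3, 3, 9, 3, 18, 39, 19]


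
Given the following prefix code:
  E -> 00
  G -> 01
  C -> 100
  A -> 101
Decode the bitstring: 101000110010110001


Decoding step by step:
Bits 101 -> A
Bits 00 -> E
Bits 01 -> G
Bits 100 -> C
Bits 101 -> A
Bits 100 -> C
Bits 01 -> G


Decoded message: AEGCACG


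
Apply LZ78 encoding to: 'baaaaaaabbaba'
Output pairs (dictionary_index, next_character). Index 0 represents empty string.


LZ78 encoding steps:
Dictionary: {0: ''}
Step 1: w='' (idx 0), next='b' -> output (0, 'b'), add 'b' as idx 1
Step 2: w='' (idx 0), next='a' -> output (0, 'a'), add 'a' as idx 2
Step 3: w='a' (idx 2), next='a' -> output (2, 'a'), add 'aa' as idx 3
Step 4: w='aa' (idx 3), next='a' -> output (3, 'a'), add 'aaa' as idx 4
Step 5: w='a' (idx 2), next='b' -> output (2, 'b'), add 'ab' as idx 5
Step 6: w='b' (idx 1), next='a' -> output (1, 'a'), add 'ba' as idx 6
Step 7: w='ba' (idx 6), end of input -> output (6, '')


Encoded: [(0, 'b'), (0, 'a'), (2, 'a'), (3, 'a'), (2, 'b'), (1, 'a'), (6, '')]


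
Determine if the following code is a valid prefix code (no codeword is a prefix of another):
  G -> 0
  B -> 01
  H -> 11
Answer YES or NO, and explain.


Checking each pair (does one codeword prefix another?):
  G='0' vs B='01': prefix -- VIOLATION

NO -- this is NOT a valid prefix code. G (0) is a prefix of B (01).


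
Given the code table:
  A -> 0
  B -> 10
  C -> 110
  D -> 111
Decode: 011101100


Decoding:
0 -> A
111 -> D
0 -> A
110 -> C
0 -> A


Result: ADACA


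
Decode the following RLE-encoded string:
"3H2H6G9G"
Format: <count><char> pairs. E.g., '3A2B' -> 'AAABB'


Expanding each <count><char> pair:
  3H -> 'HHH'
  2H -> 'HH'
  6G -> 'GGGGGG'
  9G -> 'GGGGGGGGG'

Decoded = HHHHHGGGGGGGGGGGGGGG


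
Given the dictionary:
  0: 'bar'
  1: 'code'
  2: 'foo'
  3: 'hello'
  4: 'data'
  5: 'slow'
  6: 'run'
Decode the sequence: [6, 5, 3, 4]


Look up each index in the dictionary:
  6 -> 'run'
  5 -> 'slow'
  3 -> 'hello'
  4 -> 'data'

Decoded: "run slow hello data"


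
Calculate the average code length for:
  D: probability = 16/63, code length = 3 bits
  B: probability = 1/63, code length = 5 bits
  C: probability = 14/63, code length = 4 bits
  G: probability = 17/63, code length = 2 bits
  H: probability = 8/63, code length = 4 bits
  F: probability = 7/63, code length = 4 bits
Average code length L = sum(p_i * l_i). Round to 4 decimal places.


Weighted contributions p_i * l_i:
  D: (16/63) * 3 = 48/63
  B: (1/63) * 5 = 5/63
  C: (14/63) * 4 = 56/63
  G: (17/63) * 2 = 34/63
  H: (8/63) * 4 = 32/63
  F: (7/63) * 4 = 28/63
Sum = (48 + 5 + 56 + 34 + 32 + 28)/63 = 203/63

L = 203/63 = 3.2222 bits/symbol


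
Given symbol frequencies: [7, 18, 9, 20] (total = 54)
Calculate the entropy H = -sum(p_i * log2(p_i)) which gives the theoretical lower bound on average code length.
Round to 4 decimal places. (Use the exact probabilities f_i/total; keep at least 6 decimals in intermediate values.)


Per-symbol terms -p_i * log2(p_i) with p_i = f_i/54:
  p = 7/54 = 0.129630: log2(p) = -2.947533, -p*log2(p) = 0.382088
  p = 18/54 = 0.333333: log2(p) = -1.584963, -p*log2(p) = 0.528321
  p = 9/54 = 0.166667: log2(p) = -2.584963, -p*log2(p) = 0.430827
  p = 20/54 = 0.370370: log2(p) = -1.432959, -p*log2(p) = 0.530726
H = 0.382088 + 0.528321 + 0.430827 + 0.530726 = 1.871962

H = 1.872 bits/symbol


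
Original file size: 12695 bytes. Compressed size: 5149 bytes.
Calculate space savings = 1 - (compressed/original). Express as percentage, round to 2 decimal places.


ratio = compressed/original = 5149/12695 = 0.405593
savings = 1 - ratio = 1 - 0.405593 = 0.594407
as a percentage: 0.594407 * 100 = 59.44%

Space savings = 1 - 5149/12695 = 59.44%


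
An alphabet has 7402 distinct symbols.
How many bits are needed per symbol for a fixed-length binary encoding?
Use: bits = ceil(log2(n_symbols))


log2(7402) = 12.8537
Bracket: 2^12 = 4096 < 7402 <= 2^13 = 8192
So ceil(log2(7402)) = 13

bits = ceil(log2(7402)) = ceil(12.8537) = 13 bits


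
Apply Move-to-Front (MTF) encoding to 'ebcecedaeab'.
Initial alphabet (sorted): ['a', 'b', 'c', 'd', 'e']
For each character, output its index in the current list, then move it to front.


MTF encoding:
'e': index 4 in ['a', 'b', 'c', 'd', 'e'] -> ['e', 'a', 'b', 'c', 'd']
'b': index 2 in ['e', 'a', 'b', 'c', 'd'] -> ['b', 'e', 'a', 'c', 'd']
'c': index 3 in ['b', 'e', 'a', 'c', 'd'] -> ['c', 'b', 'e', 'a', 'd']
'e': index 2 in ['c', 'b', 'e', 'a', 'd'] -> ['e', 'c', 'b', 'a', 'd']
'c': index 1 in ['e', 'c', 'b', 'a', 'd'] -> ['c', 'e', 'b', 'a', 'd']
'e': index 1 in ['c', 'e', 'b', 'a', 'd'] -> ['e', 'c', 'b', 'a', 'd']
'd': index 4 in ['e', 'c', 'b', 'a', 'd'] -> ['d', 'e', 'c', 'b', 'a']
'a': index 4 in ['d', 'e', 'c', 'b', 'a'] -> ['a', 'd', 'e', 'c', 'b']
'e': index 2 in ['a', 'd', 'e', 'c', 'b'] -> ['e', 'a', 'd', 'c', 'b']
'a': index 1 in ['e', 'a', 'd', 'c', 'b'] -> ['a', 'e', 'd', 'c', 'b']
'b': index 4 in ['a', 'e', 'd', 'c', 'b'] -> ['b', 'a', 'e', 'd', 'c']


Output: [4, 2, 3, 2, 1, 1, 4, 4, 2, 1, 4]


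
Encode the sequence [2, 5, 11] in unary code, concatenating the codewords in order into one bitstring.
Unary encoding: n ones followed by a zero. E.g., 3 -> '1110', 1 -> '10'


Encode each number as n ones followed by a terminating 0:
  2 -> 110 (3 bits)
  5 -> 111110 (6 bits)
  11 -> 111111111110 (12 bits)
Total length = 3 + 6 + 12 = 21 bits.

Unary([2, 5, 11]) = 110111110111111111110 (21 bits)


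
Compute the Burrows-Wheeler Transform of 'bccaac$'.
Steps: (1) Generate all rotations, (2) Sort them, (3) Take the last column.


Rotations (sorted):
  0: $bccaac -> last char: c
  1: aac$bcc -> last char: c
  2: ac$bcca -> last char: a
  3: bccaac$ -> last char: $
  4: c$bccaa -> last char: a
  5: caac$bc -> last char: c
  6: ccaac$b -> last char: b


BWT = cca$acb


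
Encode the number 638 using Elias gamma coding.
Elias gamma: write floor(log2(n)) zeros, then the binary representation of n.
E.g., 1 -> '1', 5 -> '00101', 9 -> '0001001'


num_bits = floor(log2(638)) + 1 = 10
leading_zeros = num_bits - 1 = 9
binary(638) = 1001111110

Elias gamma(638) = '000000000' + '1001111110' = 0000000001001111110 (19 bits)


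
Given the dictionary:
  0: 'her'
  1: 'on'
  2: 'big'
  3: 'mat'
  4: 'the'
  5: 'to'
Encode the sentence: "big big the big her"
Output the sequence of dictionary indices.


Look up each word in the dictionary:
  'big' -> 2
  'big' -> 2
  'the' -> 4
  'big' -> 2
  'her' -> 0

Encoded: [2, 2, 4, 2, 0]


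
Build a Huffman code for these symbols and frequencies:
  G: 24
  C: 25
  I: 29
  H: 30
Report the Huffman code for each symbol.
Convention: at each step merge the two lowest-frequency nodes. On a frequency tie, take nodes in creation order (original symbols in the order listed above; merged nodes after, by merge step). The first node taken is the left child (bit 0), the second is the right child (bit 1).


Huffman tree construction:
Step 1: Merge G(24) + C(25) = 49
Step 2: Merge I(29) + H(30) = 59
Step 3: Merge (G+C)(49) + (I+H)(59) = 108
Read each symbol's code off the tree from the root (left child = 0, right child = 1).

Codes:
  G: 00 (length 2)
  C: 01 (length 2)
  I: 10 (length 2)
  H: 11 (length 2)
Average code length: 216/108 = 2.0000 bits/symbol


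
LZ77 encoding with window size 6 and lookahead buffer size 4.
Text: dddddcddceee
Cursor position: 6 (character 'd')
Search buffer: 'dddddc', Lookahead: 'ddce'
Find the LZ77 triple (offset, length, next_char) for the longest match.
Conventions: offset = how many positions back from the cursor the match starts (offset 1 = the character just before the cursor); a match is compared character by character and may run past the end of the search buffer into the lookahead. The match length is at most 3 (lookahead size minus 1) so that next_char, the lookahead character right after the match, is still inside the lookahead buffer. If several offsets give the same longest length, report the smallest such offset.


Try each offset into the search buffer:
  offset=1 (pos 5, char 'c'): match length 0
  offset=2 (pos 4, char 'd'): match length 1
  offset=3 (pos 3, char 'd'): match length 3
  offset=4 (pos 2, char 'd'): match length 2
  offset=5 (pos 1, char 'd'): match length 2
  offset=6 (pos 0, char 'd'): match length 2
Longest match has length 3 at offset 3.
next_char = character at position 6 + 3 = 9 -> 'e'

Best match: offset=3, length=3 (matching 'ddc' starting at position 3)
LZ77 triple: (3, 3, 'e')


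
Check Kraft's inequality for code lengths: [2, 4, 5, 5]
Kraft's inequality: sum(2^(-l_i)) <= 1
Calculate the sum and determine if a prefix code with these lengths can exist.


Sum = 2^(-2) + 2^(-4) + 2^(-5) + 2^(-5)
    = 0.25 + 0.0625 + 0.03125 + 0.03125
    = 12/32 = 0.375
Since 0.375 <= 1, Kraft's inequality IS satisfied.
A prefix code with these lengths CAN exist.

Kraft sum = 0.375. Satisfied.


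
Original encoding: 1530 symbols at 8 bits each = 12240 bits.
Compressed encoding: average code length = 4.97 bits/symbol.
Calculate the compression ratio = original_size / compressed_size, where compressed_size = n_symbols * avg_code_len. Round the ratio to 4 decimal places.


original_size = n_symbols * orig_bits = 1530 * 8 = 12240 bits
compressed_size = n_symbols * avg_code_len = 1530 * 4.97 = 7604.1 bits
ratio = original_size / compressed_size = 12240 / 7604.1 = 1.6097

Compression ratio = 1.6097


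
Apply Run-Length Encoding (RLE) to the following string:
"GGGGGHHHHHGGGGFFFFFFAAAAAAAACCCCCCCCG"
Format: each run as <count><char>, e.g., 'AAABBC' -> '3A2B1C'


Scanning runs left to right:
  i=0: run of 'G' x 5 -> '5G'
  i=5: run of 'H' x 5 -> '5H'
  i=10: run of 'G' x 4 -> '4G'
  i=14: run of 'F' x 6 -> '6F'
  i=20: run of 'A' x 8 -> '8A'
  i=28: run of 'C' x 8 -> '8C'
  i=36: run of 'G' x 1 -> '1G'

RLE = 5G5H4G6F8A8C1G


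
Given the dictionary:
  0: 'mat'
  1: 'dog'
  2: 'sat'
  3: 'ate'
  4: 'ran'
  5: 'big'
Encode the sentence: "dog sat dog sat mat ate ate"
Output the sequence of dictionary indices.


Look up each word in the dictionary:
  'dog' -> 1
  'sat' -> 2
  'dog' -> 1
  'sat' -> 2
  'mat' -> 0
  'ate' -> 3
  'ate' -> 3

Encoded: [1, 2, 1, 2, 0, 3, 3]


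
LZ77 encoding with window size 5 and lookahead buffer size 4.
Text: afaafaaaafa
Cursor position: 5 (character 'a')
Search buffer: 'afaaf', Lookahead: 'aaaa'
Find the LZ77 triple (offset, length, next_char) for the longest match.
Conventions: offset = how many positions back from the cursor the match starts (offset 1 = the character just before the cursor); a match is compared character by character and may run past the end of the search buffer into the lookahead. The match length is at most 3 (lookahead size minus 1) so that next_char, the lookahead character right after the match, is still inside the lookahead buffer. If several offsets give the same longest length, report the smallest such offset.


Try each offset into the search buffer:
  offset=1 (pos 4, char 'f'): match length 0
  offset=2 (pos 3, char 'a'): match length 1
  offset=3 (pos 2, char 'a'): match length 2
  offset=4 (pos 1, char 'f'): match length 0
  offset=5 (pos 0, char 'a'): match length 1
Longest match has length 2 at offset 3.
next_char = character at position 5 + 2 = 7 -> 'a'

Best match: offset=3, length=2 (matching 'aa' starting at position 2)
LZ77 triple: (3, 2, 'a')


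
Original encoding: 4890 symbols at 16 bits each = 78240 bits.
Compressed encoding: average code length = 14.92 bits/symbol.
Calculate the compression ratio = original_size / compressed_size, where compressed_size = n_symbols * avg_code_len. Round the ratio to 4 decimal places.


original_size = n_symbols * orig_bits = 4890 * 16 = 78240 bits
compressed_size = n_symbols * avg_code_len = 4890 * 14.92 = 72958.8 bits
ratio = original_size / compressed_size = 78240 / 72958.8 = 1.0724

Compression ratio = 1.0724


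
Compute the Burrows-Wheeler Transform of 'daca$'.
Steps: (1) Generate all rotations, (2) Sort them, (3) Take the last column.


Rotations (sorted):
  0: $daca -> last char: a
  1: a$dac -> last char: c
  2: aca$d -> last char: d
  3: ca$da -> last char: a
  4: daca$ -> last char: $


BWT = acda$


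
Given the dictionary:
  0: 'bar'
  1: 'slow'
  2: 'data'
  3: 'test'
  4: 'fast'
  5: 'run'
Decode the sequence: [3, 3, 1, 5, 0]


Look up each index in the dictionary:
  3 -> 'test'
  3 -> 'test'
  1 -> 'slow'
  5 -> 'run'
  0 -> 'bar'

Decoded: "test test slow run bar"


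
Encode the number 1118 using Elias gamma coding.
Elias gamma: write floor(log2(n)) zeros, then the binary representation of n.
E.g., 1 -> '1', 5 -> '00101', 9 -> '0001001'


num_bits = floor(log2(1118)) + 1 = 11
leading_zeros = num_bits - 1 = 10
binary(1118) = 10001011110

Elias gamma(1118) = '0000000000' + '10001011110' = 000000000010001011110 (21 bits)


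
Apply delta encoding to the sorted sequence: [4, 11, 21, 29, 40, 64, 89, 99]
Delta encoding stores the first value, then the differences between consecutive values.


First value: 4
Deltas:
  11 - 4 = 7
  21 - 11 = 10
  29 - 21 = 8
  40 - 29 = 11
  64 - 40 = 24
  89 - 64 = 25
  99 - 89 = 10


Delta encoded: [4, 7, 10, 8, 11, 24, 25, 10]


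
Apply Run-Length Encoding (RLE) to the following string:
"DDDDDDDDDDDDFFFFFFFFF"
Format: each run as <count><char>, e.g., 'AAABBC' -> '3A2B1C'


Scanning runs left to right:
  i=0: run of 'D' x 12 -> '12D'
  i=12: run of 'F' x 9 -> '9F'

RLE = 12D9F


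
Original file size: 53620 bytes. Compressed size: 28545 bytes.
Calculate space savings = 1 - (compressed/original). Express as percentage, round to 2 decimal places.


ratio = compressed/original = 28545/53620 = 0.532357
savings = 1 - ratio = 1 - 0.532357 = 0.467643
as a percentage: 0.467643 * 100 = 46.76%

Space savings = 1 - 28545/53620 = 46.76%


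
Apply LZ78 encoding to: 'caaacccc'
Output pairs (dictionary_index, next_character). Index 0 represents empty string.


LZ78 encoding steps:
Dictionary: {0: ''}
Step 1: w='' (idx 0), next='c' -> output (0, 'c'), add 'c' as idx 1
Step 2: w='' (idx 0), next='a' -> output (0, 'a'), add 'a' as idx 2
Step 3: w='a' (idx 2), next='a' -> output (2, 'a'), add 'aa' as idx 3
Step 4: w='c' (idx 1), next='c' -> output (1, 'c'), add 'cc' as idx 4
Step 5: w='cc' (idx 4), end of input -> output (4, '')


Encoded: [(0, 'c'), (0, 'a'), (2, 'a'), (1, 'c'), (4, '')]


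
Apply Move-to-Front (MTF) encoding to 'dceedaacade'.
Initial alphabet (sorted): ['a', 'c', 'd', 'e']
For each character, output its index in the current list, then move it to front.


MTF encoding:
'd': index 2 in ['a', 'c', 'd', 'e'] -> ['d', 'a', 'c', 'e']
'c': index 2 in ['d', 'a', 'c', 'e'] -> ['c', 'd', 'a', 'e']
'e': index 3 in ['c', 'd', 'a', 'e'] -> ['e', 'c', 'd', 'a']
'e': index 0 in ['e', 'c', 'd', 'a'] -> ['e', 'c', 'd', 'a']
'd': index 2 in ['e', 'c', 'd', 'a'] -> ['d', 'e', 'c', 'a']
'a': index 3 in ['d', 'e', 'c', 'a'] -> ['a', 'd', 'e', 'c']
'a': index 0 in ['a', 'd', 'e', 'c'] -> ['a', 'd', 'e', 'c']
'c': index 3 in ['a', 'd', 'e', 'c'] -> ['c', 'a', 'd', 'e']
'a': index 1 in ['c', 'a', 'd', 'e'] -> ['a', 'c', 'd', 'e']
'd': index 2 in ['a', 'c', 'd', 'e'] -> ['d', 'a', 'c', 'e']
'e': index 3 in ['d', 'a', 'c', 'e'] -> ['e', 'd', 'a', 'c']


Output: [2, 2, 3, 0, 2, 3, 0, 3, 1, 2, 3]


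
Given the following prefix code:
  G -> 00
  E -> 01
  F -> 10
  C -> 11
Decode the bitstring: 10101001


Decoding step by step:
Bits 10 -> F
Bits 10 -> F
Bits 10 -> F
Bits 01 -> E


Decoded message: FFFE


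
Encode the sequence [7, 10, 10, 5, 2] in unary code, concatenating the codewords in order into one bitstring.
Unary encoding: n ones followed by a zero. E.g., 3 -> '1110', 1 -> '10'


Encode each number as n ones followed by a terminating 0:
  7 -> 11111110 (8 bits)
  10 -> 11111111110 (11 bits)
  10 -> 11111111110 (11 bits)
  5 -> 111110 (6 bits)
  2 -> 110 (3 bits)
Total length = 8 + 11 + 11 + 6 + 3 = 39 bits.

Unary([7, 10, 10, 5, 2]) = 111111101111111111011111111110111110110 (39 bits)


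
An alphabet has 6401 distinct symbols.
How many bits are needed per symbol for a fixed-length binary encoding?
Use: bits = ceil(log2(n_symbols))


log2(6401) = 12.6441
Bracket: 2^12 = 4096 < 6401 <= 2^13 = 8192
So ceil(log2(6401)) = 13

bits = ceil(log2(6401)) = ceil(12.6441) = 13 bits


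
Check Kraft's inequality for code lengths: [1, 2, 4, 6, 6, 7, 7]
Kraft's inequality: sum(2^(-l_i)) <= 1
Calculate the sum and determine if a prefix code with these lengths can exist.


Sum = 2^(-1) + 2^(-2) + 2^(-4) + 2^(-6) + 2^(-6) + 2^(-7) + 2^(-7)
    = 0.5 + 0.25 + 0.0625 + 0.015625 + 0.015625 + 0.0078125 + 0.0078125
    = 110/128 = 0.859375
Since 0.859375 <= 1, Kraft's inequality IS satisfied.
A prefix code with these lengths CAN exist.

Kraft sum = 0.859375. Satisfied.


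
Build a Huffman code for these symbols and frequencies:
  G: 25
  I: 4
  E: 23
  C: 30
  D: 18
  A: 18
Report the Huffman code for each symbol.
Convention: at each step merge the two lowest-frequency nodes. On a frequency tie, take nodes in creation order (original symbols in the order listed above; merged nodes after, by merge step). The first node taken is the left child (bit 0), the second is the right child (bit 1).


Huffman tree construction:
Step 1: Merge I(4) + D(18) = 22
Step 2: Merge A(18) + (I+D)(22) = 40
Step 3: Merge E(23) + G(25) = 48
Step 4: Merge C(30) + (A+(I+D))(40) = 70
Step 5: Merge (E+G)(48) + (C+(A+(I+D)))(70) = 118
Read each symbol's code off the tree from the root (left child = 0, right child = 1).

Codes:
  G: 01 (length 2)
  I: 1110 (length 4)
  E: 00 (length 2)
  C: 10 (length 2)
  D: 1111 (length 4)
  A: 110 (length 3)
Average code length: 298/118 = 2.5254 bits/symbol


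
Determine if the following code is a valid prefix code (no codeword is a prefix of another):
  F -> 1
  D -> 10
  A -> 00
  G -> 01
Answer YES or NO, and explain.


Checking each pair (does one codeword prefix another?):
  F='1' vs D='10': prefix -- VIOLATION

NO -- this is NOT a valid prefix code. F (1) is a prefix of D (10).


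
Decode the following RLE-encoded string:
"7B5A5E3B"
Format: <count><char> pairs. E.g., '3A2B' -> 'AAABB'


Expanding each <count><char> pair:
  7B -> 'BBBBBBB'
  5A -> 'AAAAA'
  5E -> 'EEEEE'
  3B -> 'BBB'

Decoded = BBBBBBBAAAAAEEEEEBBB


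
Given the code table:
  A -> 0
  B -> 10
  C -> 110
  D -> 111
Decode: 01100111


Decoding:
0 -> A
110 -> C
0 -> A
111 -> D


Result: ACAD


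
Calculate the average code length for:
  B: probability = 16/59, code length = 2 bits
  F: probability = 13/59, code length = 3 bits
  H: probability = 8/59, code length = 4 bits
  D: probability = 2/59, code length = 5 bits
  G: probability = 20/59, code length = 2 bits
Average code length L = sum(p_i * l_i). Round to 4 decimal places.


Weighted contributions p_i * l_i:
  B: (16/59) * 2 = 32/59
  F: (13/59) * 3 = 39/59
  H: (8/59) * 4 = 32/59
  D: (2/59) * 5 = 10/59
  G: (20/59) * 2 = 40/59
Sum = (32 + 39 + 32 + 10 + 40)/59 = 153/59

L = 153/59 = 2.5932 bits/symbol


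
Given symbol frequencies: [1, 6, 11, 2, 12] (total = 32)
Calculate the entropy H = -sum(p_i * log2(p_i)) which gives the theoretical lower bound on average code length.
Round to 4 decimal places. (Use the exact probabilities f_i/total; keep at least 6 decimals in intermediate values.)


Per-symbol terms -p_i * log2(p_i) with p_i = f_i/32:
  p = 1/32 = 0.031250: log2(p) = -5.000000, -p*log2(p) = 0.156250
  p = 6/32 = 0.187500: log2(p) = -2.415037, -p*log2(p) = 0.452820
  p = 11/32 = 0.343750: log2(p) = -1.540568, -p*log2(p) = 0.529570
  p = 2/32 = 0.062500: log2(p) = -4.000000, -p*log2(p) = 0.250000
  p = 12/32 = 0.375000: log2(p) = -1.415037, -p*log2(p) = 0.530639
H = 0.156250 + 0.452820 + 0.529570 + 0.250000 + 0.530639 = 1.919279

H = 1.9193 bits/symbol


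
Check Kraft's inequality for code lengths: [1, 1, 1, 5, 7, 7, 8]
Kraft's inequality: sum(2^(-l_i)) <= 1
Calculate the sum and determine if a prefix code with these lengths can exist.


Sum = 2^(-1) + 2^(-1) + 2^(-1) + 2^(-5) + 2^(-7) + 2^(-7) + 2^(-8)
    = 0.5 + 0.5 + 0.5 + 0.03125 + 0.0078125 + 0.0078125 + 0.00390625
    = 397/256 = 1.55078125
Since 1.55078125 > 1, Kraft's inequality is NOT satisfied.
A prefix code with these lengths CANNOT exist.

Kraft sum = 1.55078125. Not satisfied.


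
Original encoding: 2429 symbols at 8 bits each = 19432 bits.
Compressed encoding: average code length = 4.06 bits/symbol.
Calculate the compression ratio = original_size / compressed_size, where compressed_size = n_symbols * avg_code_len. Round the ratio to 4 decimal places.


original_size = n_symbols * orig_bits = 2429 * 8 = 19432 bits
compressed_size = n_symbols * avg_code_len = 2429 * 4.06 = 9861.74 bits
ratio = original_size / compressed_size = 19432 / 9861.74 = 1.9704

Compression ratio = 1.9704


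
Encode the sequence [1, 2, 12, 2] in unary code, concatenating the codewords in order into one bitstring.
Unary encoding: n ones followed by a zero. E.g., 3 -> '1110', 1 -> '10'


Encode each number as n ones followed by a terminating 0:
  1 -> 10 (2 bits)
  2 -> 110 (3 bits)
  12 -> 1111111111110 (13 bits)
  2 -> 110 (3 bits)
Total length = 2 + 3 + 13 + 3 = 21 bits.

Unary([1, 2, 12, 2]) = 101101111111111110110 (21 bits)


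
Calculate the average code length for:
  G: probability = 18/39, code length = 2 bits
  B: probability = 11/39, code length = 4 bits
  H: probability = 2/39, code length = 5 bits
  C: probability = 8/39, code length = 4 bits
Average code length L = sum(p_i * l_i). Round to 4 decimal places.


Weighted contributions p_i * l_i:
  G: (18/39) * 2 = 36/39
  B: (11/39) * 4 = 44/39
  H: (2/39) * 5 = 10/39
  C: (8/39) * 4 = 32/39
Sum = (36 + 44 + 10 + 32)/39 = 122/39

L = 122/39 = 3.1282 bits/symbol


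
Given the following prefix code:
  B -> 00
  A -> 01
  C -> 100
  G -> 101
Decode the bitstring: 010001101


Decoding step by step:
Bits 01 -> A
Bits 00 -> B
Bits 01 -> A
Bits 101 -> G


Decoded message: ABAG


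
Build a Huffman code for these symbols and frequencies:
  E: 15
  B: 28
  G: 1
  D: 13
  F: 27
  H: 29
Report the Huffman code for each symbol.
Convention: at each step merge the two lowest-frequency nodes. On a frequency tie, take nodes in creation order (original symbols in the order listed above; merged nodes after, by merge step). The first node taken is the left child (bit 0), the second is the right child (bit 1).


Huffman tree construction:
Step 1: Merge G(1) + D(13) = 14
Step 2: Merge (G+D)(14) + E(15) = 29
Step 3: Merge F(27) + B(28) = 55
Step 4: Merge H(29) + ((G+D)+E)(29) = 58
Step 5: Merge (F+B)(55) + (H+((G+D)+E))(58) = 113
Read each symbol's code off the tree from the root (left child = 0, right child = 1).

Codes:
  E: 111 (length 3)
  B: 01 (length 2)
  G: 1100 (length 4)
  D: 1101 (length 4)
  F: 00 (length 2)
  H: 10 (length 2)
Average code length: 269/113 = 2.3805 bits/symbol


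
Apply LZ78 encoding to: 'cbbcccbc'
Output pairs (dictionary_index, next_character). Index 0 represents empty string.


LZ78 encoding steps:
Dictionary: {0: ''}
Step 1: w='' (idx 0), next='c' -> output (0, 'c'), add 'c' as idx 1
Step 2: w='' (idx 0), next='b' -> output (0, 'b'), add 'b' as idx 2
Step 3: w='b' (idx 2), next='c' -> output (2, 'c'), add 'bc' as idx 3
Step 4: w='c' (idx 1), next='c' -> output (1, 'c'), add 'cc' as idx 4
Step 5: w='bc' (idx 3), end of input -> output (3, '')


Encoded: [(0, 'c'), (0, 'b'), (2, 'c'), (1, 'c'), (3, '')]


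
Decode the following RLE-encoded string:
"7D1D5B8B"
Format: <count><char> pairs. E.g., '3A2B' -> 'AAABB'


Expanding each <count><char> pair:
  7D -> 'DDDDDDD'
  1D -> 'D'
  5B -> 'BBBBB'
  8B -> 'BBBBBBBB'

Decoded = DDDDDDDDBBBBBBBBBBBBB


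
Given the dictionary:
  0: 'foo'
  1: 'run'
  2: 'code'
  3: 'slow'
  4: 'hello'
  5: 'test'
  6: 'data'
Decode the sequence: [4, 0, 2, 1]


Look up each index in the dictionary:
  4 -> 'hello'
  0 -> 'foo'
  2 -> 'code'
  1 -> 'run'

Decoded: "hello foo code run"


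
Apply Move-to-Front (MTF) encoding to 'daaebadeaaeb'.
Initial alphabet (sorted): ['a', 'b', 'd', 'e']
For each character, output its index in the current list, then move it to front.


MTF encoding:
'd': index 2 in ['a', 'b', 'd', 'e'] -> ['d', 'a', 'b', 'e']
'a': index 1 in ['d', 'a', 'b', 'e'] -> ['a', 'd', 'b', 'e']
'a': index 0 in ['a', 'd', 'b', 'e'] -> ['a', 'd', 'b', 'e']
'e': index 3 in ['a', 'd', 'b', 'e'] -> ['e', 'a', 'd', 'b']
'b': index 3 in ['e', 'a', 'd', 'b'] -> ['b', 'e', 'a', 'd']
'a': index 2 in ['b', 'e', 'a', 'd'] -> ['a', 'b', 'e', 'd']
'd': index 3 in ['a', 'b', 'e', 'd'] -> ['d', 'a', 'b', 'e']
'e': index 3 in ['d', 'a', 'b', 'e'] -> ['e', 'd', 'a', 'b']
'a': index 2 in ['e', 'd', 'a', 'b'] -> ['a', 'e', 'd', 'b']
'a': index 0 in ['a', 'e', 'd', 'b'] -> ['a', 'e', 'd', 'b']
'e': index 1 in ['a', 'e', 'd', 'b'] -> ['e', 'a', 'd', 'b']
'b': index 3 in ['e', 'a', 'd', 'b'] -> ['b', 'e', 'a', 'd']


Output: [2, 1, 0, 3, 3, 2, 3, 3, 2, 0, 1, 3]


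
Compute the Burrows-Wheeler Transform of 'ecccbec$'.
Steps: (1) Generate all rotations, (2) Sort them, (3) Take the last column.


Rotations (sorted):
  0: $ecccbec -> last char: c
  1: bec$eccc -> last char: c
  2: c$ecccbe -> last char: e
  3: cbec$ecc -> last char: c
  4: ccbec$ec -> last char: c
  5: cccbec$e -> last char: e
  6: ec$ecccb -> last char: b
  7: ecccbec$ -> last char: $


BWT = ccecceb$


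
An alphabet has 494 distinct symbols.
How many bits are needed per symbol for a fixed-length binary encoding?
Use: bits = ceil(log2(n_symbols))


log2(494) = 8.9484
Bracket: 2^8 = 256 < 494 <= 2^9 = 512
So ceil(log2(494)) = 9

bits = ceil(log2(494)) = ceil(8.9484) = 9 bits


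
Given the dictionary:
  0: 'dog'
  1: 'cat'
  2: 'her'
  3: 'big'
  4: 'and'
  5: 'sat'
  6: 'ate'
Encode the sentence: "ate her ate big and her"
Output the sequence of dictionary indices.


Look up each word in the dictionary:
  'ate' -> 6
  'her' -> 2
  'ate' -> 6
  'big' -> 3
  'and' -> 4
  'her' -> 2

Encoded: [6, 2, 6, 3, 4, 2]


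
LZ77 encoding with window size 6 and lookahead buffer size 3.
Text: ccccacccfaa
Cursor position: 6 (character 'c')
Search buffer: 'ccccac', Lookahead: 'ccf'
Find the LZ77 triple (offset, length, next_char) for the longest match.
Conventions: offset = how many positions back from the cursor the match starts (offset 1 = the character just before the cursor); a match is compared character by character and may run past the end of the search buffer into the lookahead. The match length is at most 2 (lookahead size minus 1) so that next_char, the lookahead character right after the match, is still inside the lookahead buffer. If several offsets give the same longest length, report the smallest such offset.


Try each offset into the search buffer:
  offset=1 (pos 5, char 'c'): match length 2
  offset=2 (pos 4, char 'a'): match length 0
  offset=3 (pos 3, char 'c'): match length 1
  offset=4 (pos 2, char 'c'): match length 2
  offset=5 (pos 1, char 'c'): match length 2
  offset=6 (pos 0, char 'c'): match length 2
Longest match has length 2, found at offsets 1, 4, 5, 6; take the smallest, offset 1.
next_char = character at position 6 + 2 = 8 -> 'f'

Best match: offset=1, length=2 (matching 'cc' starting at position 5)
LZ77 triple: (1, 2, 'f')


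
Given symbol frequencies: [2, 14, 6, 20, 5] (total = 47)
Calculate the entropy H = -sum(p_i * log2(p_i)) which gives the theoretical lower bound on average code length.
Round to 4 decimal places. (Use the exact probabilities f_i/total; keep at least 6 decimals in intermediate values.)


Per-symbol terms -p_i * log2(p_i) with p_i = f_i/47:
  p = 2/47 = 0.042553: log2(p) = -4.554589, -p*log2(p) = 0.193812
  p = 14/47 = 0.297872: log2(p) = -1.747234, -p*log2(p) = 0.520453
  p = 6/47 = 0.127660: log2(p) = -2.969626, -p*log2(p) = 0.379101
  p = 20/47 = 0.425532: log2(p) = -1.232661, -p*log2(p) = 0.524536
  p = 5/47 = 0.106383: log2(p) = -3.232661, -p*log2(p) = 0.343900
H = 0.193812 + 0.520453 + 0.379101 + 0.524536 + 0.343900 = 1.961802

H = 1.9618 bits/symbol


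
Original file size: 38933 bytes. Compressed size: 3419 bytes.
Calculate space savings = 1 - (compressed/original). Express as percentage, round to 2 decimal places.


ratio = compressed/original = 3419/38933 = 0.087818
savings = 1 - ratio = 1 - 0.087818 = 0.912182
as a percentage: 0.912182 * 100 = 91.22%

Space savings = 1 - 3419/38933 = 91.22%


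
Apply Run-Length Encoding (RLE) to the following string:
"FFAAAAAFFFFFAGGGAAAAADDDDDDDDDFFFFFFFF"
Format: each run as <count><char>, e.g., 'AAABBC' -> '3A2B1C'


Scanning runs left to right:
  i=0: run of 'F' x 2 -> '2F'
  i=2: run of 'A' x 5 -> '5A'
  i=7: run of 'F' x 5 -> '5F'
  i=12: run of 'A' x 1 -> '1A'
  i=13: run of 'G' x 3 -> '3G'
  i=16: run of 'A' x 5 -> '5A'
  i=21: run of 'D' x 9 -> '9D'
  i=30: run of 'F' x 8 -> '8F'

RLE = 2F5A5F1A3G5A9D8F


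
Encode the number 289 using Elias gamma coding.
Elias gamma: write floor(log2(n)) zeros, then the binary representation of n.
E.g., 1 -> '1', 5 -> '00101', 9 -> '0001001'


num_bits = floor(log2(289)) + 1 = 9
leading_zeros = num_bits - 1 = 8
binary(289) = 100100001

Elias gamma(289) = '00000000' + '100100001' = 00000000100100001 (17 bits)


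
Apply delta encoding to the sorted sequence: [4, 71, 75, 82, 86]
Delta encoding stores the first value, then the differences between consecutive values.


First value: 4
Deltas:
  71 - 4 = 67
  75 - 71 = 4
  82 - 75 = 7
  86 - 82 = 4


Delta encoded: [4, 67, 4, 7, 4]


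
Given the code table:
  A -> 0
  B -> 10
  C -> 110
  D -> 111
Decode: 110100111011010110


Decoding:
110 -> C
10 -> B
0 -> A
111 -> D
0 -> A
110 -> C
10 -> B
110 -> C


Result: CBADACBC


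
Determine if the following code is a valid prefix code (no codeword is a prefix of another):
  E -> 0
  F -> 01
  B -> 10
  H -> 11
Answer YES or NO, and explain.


Checking each pair (does one codeword prefix another?):
  E='0' vs F='01': prefix -- VIOLATION

NO -- this is NOT a valid prefix code. E (0) is a prefix of F (01).


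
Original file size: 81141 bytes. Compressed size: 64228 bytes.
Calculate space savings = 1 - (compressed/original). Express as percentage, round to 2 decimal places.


ratio = compressed/original = 64228/81141 = 0.79156
savings = 1 - ratio = 1 - 0.79156 = 0.20844
as a percentage: 0.20844 * 100 = 20.84%

Space savings = 1 - 64228/81141 = 20.84%


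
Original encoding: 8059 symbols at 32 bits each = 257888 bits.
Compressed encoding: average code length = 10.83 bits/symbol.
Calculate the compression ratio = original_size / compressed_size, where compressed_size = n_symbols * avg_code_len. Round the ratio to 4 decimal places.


original_size = n_symbols * orig_bits = 8059 * 32 = 257888 bits
compressed_size = n_symbols * avg_code_len = 8059 * 10.83 = 87278.97 bits
ratio = original_size / compressed_size = 257888 / 87278.97 = 2.9548

Compression ratio = 2.9548


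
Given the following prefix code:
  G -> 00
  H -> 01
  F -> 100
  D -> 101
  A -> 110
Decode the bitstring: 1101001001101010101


Decoding step by step:
Bits 110 -> A
Bits 100 -> F
Bits 100 -> F
Bits 110 -> A
Bits 101 -> D
Bits 01 -> H
Bits 01 -> H


Decoded message: AFFADHH


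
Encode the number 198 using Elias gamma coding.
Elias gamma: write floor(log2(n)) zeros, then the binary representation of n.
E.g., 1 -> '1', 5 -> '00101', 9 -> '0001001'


num_bits = floor(log2(198)) + 1 = 8
leading_zeros = num_bits - 1 = 7
binary(198) = 11000110

Elias gamma(198) = '0000000' + '11000110' = 000000011000110 (15 bits)
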